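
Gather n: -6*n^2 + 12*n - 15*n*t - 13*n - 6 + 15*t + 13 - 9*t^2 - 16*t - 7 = -6*n^2 + n*(-15*t - 1) - 9*t^2 - t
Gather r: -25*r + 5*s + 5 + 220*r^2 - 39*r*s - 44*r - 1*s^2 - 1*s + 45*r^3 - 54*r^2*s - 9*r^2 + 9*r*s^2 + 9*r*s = 45*r^3 + r^2*(211 - 54*s) + r*(9*s^2 - 30*s - 69) - s^2 + 4*s + 5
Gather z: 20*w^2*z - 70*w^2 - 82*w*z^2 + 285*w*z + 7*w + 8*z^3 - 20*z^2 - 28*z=-70*w^2 + 7*w + 8*z^3 + z^2*(-82*w - 20) + z*(20*w^2 + 285*w - 28)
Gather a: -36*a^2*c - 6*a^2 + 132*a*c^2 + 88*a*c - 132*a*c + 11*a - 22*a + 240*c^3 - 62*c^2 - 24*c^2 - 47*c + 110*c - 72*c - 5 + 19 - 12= a^2*(-36*c - 6) + a*(132*c^2 - 44*c - 11) + 240*c^3 - 86*c^2 - 9*c + 2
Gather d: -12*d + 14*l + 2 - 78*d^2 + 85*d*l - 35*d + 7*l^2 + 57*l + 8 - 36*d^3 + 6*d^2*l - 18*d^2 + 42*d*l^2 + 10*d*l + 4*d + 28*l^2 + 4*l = -36*d^3 + d^2*(6*l - 96) + d*(42*l^2 + 95*l - 43) + 35*l^2 + 75*l + 10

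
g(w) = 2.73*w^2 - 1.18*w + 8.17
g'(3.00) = 15.20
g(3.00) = 29.20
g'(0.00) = -1.18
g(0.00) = 8.17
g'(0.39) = 0.95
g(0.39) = 8.13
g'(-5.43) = -30.83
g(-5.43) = 95.07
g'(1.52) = 7.12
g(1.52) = 12.68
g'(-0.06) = -1.51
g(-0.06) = 8.25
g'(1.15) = 5.10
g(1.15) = 10.42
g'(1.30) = 5.92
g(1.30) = 11.25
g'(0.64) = 2.31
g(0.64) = 8.53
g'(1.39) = 6.41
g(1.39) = 11.80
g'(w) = 5.46*w - 1.18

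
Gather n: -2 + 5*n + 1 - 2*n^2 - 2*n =-2*n^2 + 3*n - 1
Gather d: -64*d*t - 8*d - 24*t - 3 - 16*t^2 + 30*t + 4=d*(-64*t - 8) - 16*t^2 + 6*t + 1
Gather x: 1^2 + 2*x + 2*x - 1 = 4*x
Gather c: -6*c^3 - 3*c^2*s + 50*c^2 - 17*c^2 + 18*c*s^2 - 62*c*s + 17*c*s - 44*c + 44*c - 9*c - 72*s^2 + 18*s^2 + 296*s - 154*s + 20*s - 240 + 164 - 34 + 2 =-6*c^3 + c^2*(33 - 3*s) + c*(18*s^2 - 45*s - 9) - 54*s^2 + 162*s - 108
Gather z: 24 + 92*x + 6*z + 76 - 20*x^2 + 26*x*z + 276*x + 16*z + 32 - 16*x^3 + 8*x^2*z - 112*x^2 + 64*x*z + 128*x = -16*x^3 - 132*x^2 + 496*x + z*(8*x^2 + 90*x + 22) + 132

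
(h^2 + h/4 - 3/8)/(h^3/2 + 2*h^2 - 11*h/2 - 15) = (8*h^2 + 2*h - 3)/(4*(h^3 + 4*h^2 - 11*h - 30))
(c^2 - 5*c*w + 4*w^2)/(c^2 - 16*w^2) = (c - w)/(c + 4*w)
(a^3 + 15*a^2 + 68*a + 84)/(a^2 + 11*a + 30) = (a^2 + 9*a + 14)/(a + 5)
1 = 1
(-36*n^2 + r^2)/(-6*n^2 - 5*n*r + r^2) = (6*n + r)/(n + r)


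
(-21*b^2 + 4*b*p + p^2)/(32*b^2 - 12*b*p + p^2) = (-21*b^2 + 4*b*p + p^2)/(32*b^2 - 12*b*p + p^2)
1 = 1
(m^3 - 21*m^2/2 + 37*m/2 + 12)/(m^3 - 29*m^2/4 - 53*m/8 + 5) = 4*(2*m^2 - 5*m - 3)/(8*m^2 + 6*m - 5)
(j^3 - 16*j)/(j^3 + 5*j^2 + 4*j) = (j - 4)/(j + 1)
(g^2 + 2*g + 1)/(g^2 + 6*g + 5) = (g + 1)/(g + 5)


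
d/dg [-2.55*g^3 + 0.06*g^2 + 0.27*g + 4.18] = -7.65*g^2 + 0.12*g + 0.27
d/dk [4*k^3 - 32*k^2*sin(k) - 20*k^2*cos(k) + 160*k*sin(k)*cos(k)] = 20*k^2*sin(k) - 32*k^2*cos(k) + 12*k^2 - 64*k*sin(k) - 40*k*cos(k) + 160*k*cos(2*k) + 80*sin(2*k)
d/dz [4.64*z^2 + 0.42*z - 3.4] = 9.28*z + 0.42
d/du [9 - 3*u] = -3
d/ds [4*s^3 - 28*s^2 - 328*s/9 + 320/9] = 12*s^2 - 56*s - 328/9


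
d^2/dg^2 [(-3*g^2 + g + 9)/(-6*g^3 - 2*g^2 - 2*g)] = (27*g^6 - 27*g^5 - 522*g^4 - 217*g^3 - 108*g^2 - 27*g - 9)/(g^3*(27*g^6 + 27*g^5 + 36*g^4 + 19*g^3 + 12*g^2 + 3*g + 1))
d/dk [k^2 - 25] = 2*k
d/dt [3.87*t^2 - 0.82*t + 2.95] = 7.74*t - 0.82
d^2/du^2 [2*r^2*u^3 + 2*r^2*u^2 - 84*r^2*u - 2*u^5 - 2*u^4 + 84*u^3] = 12*r^2*u + 4*r^2 - 40*u^3 - 24*u^2 + 504*u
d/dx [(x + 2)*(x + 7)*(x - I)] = 3*x^2 + 2*x*(9 - I) + 14 - 9*I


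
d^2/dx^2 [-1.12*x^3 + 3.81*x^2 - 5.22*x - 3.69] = 7.62 - 6.72*x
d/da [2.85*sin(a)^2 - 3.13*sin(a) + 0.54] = (5.7*sin(a) - 3.13)*cos(a)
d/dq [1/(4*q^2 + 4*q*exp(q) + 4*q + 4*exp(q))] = (-q*exp(q) - 2*q - 2*exp(q) - 1)/(4*(q^2 + q*exp(q) + q + exp(q))^2)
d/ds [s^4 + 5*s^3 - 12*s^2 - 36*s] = 4*s^3 + 15*s^2 - 24*s - 36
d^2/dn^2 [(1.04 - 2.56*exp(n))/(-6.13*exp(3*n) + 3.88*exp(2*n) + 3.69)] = (384.787456*exp(6*n) - 534.383976*exp(5*n) + 310.6328*exp(4*n) + 690.157312*exp(3*n) - 431.632584*exp(2*n) + 59.559552*exp(n) + 34.857216)*exp(n)/(230.346397*exp(9*n) - 437.395116*exp(8*n) + 276.850416*exp(7*n) - 474.387355*exp(6*n) + 526.586616*exp(5*n) - 166.652208*exp(4*n) + 250.400079*exp(3*n) - 158.491404*exp(2*n) - 50.243409)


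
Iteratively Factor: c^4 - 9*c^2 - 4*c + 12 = (c - 3)*(c^3 + 3*c^2 - 4) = (c - 3)*(c + 2)*(c^2 + c - 2) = (c - 3)*(c - 1)*(c + 2)*(c + 2)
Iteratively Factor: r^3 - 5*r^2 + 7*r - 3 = (r - 3)*(r^2 - 2*r + 1) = (r - 3)*(r - 1)*(r - 1)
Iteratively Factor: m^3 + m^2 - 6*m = (m - 2)*(m^2 + 3*m) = m*(m - 2)*(m + 3)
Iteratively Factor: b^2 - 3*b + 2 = (b - 1)*(b - 2)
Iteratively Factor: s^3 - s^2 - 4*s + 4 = (s - 1)*(s^2 - 4) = (s - 2)*(s - 1)*(s + 2)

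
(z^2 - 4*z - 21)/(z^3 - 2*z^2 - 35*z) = (z + 3)/(z*(z + 5))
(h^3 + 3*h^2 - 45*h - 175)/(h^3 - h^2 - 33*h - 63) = (h^2 + 10*h + 25)/(h^2 + 6*h + 9)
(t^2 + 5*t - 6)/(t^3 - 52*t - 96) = (t - 1)/(t^2 - 6*t - 16)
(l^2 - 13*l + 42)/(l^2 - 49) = (l - 6)/(l + 7)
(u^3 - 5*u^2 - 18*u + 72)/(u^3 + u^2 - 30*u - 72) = (u - 3)/(u + 3)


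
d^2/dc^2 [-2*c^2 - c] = -4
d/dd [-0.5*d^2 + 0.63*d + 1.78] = 0.63 - 1.0*d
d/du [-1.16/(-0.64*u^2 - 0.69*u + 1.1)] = (-1.4848*u - 0.8004)/(0.64*u^2 + 0.69*u - 1.1)^2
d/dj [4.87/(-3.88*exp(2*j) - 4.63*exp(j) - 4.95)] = (37.7912*exp(j) + 22.5481)*exp(j)/(3.88*exp(2*j) + 4.63*exp(j) + 4.95)^2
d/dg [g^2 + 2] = 2*g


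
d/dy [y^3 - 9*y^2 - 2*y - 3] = 3*y^2 - 18*y - 2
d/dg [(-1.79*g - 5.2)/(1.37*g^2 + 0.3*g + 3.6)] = (2.4523*g^2 + 14.248*g - 4.884)/(1.8769*g^4 + 0.822*g^3 + 9.954*g^2 + 2.16*g + 12.96)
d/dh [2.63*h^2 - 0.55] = 5.26*h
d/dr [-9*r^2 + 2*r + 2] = 2 - 18*r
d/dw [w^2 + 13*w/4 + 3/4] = 2*w + 13/4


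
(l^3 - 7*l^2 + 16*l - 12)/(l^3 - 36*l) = (l^3 - 7*l^2 + 16*l - 12)/(l*(l^2 - 36))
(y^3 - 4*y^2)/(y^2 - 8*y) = y*(y - 4)/(y - 8)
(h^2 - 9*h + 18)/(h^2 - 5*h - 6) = (h - 3)/(h + 1)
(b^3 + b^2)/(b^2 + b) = b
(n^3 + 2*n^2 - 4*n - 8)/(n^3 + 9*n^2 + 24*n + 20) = (n - 2)/(n + 5)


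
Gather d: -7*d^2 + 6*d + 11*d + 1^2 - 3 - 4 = -7*d^2 + 17*d - 6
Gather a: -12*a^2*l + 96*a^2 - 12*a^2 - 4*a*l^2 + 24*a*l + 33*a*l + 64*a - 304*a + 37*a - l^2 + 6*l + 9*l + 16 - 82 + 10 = a^2*(84 - 12*l) + a*(-4*l^2 + 57*l - 203) - l^2 + 15*l - 56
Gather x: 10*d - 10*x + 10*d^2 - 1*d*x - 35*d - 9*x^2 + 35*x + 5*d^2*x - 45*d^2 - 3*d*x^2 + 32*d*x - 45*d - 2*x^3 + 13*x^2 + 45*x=-35*d^2 - 70*d - 2*x^3 + x^2*(4 - 3*d) + x*(5*d^2 + 31*d + 70)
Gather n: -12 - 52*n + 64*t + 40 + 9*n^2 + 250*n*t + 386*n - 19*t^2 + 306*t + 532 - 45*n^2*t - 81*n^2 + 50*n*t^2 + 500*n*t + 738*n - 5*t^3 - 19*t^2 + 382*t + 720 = n^2*(-45*t - 72) + n*(50*t^2 + 750*t + 1072) - 5*t^3 - 38*t^2 + 752*t + 1280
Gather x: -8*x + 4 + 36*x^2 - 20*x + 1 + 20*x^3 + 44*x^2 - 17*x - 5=20*x^3 + 80*x^2 - 45*x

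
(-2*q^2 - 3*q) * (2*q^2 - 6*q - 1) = -4*q^4 + 6*q^3 + 20*q^2 + 3*q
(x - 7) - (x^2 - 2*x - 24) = -x^2 + 3*x + 17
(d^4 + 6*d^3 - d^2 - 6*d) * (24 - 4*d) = -4*d^5 + 148*d^3 - 144*d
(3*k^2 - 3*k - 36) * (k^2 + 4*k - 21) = 3*k^4 + 9*k^3 - 111*k^2 - 81*k + 756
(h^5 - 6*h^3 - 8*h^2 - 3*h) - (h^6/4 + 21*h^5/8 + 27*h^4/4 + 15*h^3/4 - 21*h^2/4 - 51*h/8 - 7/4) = -h^6/4 - 13*h^5/8 - 27*h^4/4 - 39*h^3/4 - 11*h^2/4 + 27*h/8 + 7/4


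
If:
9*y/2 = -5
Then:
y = -10/9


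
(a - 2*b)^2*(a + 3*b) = a^3 - a^2*b - 8*a*b^2 + 12*b^3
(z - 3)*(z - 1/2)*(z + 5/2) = z^3 - z^2 - 29*z/4 + 15/4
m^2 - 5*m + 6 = (m - 3)*(m - 2)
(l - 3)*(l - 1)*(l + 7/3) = l^3 - 5*l^2/3 - 19*l/3 + 7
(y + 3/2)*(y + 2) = y^2 + 7*y/2 + 3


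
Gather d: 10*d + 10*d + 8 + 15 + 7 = 20*d + 30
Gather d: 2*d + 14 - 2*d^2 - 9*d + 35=-2*d^2 - 7*d + 49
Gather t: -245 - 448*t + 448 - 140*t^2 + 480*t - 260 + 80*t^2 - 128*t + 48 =-60*t^2 - 96*t - 9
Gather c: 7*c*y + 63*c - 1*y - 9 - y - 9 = c*(7*y + 63) - 2*y - 18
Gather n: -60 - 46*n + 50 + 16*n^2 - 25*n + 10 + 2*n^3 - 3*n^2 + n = 2*n^3 + 13*n^2 - 70*n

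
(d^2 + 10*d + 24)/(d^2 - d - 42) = (d + 4)/(d - 7)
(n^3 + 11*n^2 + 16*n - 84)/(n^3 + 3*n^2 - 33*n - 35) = (n^2 + 4*n - 12)/(n^2 - 4*n - 5)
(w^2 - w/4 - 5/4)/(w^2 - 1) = (w - 5/4)/(w - 1)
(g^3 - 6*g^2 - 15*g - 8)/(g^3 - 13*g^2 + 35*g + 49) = (g^2 - 7*g - 8)/(g^2 - 14*g + 49)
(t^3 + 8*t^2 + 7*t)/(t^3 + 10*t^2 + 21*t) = (t + 1)/(t + 3)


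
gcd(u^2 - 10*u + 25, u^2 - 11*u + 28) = 1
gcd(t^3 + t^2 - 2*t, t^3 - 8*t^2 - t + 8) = t - 1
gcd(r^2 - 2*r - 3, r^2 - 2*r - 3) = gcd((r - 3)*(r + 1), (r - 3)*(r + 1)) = r^2 - 2*r - 3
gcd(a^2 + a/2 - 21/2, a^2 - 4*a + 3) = a - 3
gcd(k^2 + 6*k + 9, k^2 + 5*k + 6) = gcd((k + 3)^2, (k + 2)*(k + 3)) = k + 3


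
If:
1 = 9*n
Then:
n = 1/9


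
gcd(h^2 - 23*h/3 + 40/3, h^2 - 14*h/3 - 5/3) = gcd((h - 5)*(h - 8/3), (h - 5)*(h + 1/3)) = h - 5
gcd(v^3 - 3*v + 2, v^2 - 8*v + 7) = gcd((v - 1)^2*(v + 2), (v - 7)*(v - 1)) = v - 1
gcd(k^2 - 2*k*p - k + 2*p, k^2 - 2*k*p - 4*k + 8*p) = -k + 2*p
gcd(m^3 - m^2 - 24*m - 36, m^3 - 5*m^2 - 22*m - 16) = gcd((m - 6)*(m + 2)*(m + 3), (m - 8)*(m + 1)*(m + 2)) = m + 2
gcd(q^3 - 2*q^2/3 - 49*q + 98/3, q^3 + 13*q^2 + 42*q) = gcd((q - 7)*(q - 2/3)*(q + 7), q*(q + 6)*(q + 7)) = q + 7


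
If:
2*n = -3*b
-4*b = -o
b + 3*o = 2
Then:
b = 2/13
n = -3/13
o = 8/13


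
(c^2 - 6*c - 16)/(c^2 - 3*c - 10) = (c - 8)/(c - 5)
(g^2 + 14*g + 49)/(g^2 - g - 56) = (g + 7)/(g - 8)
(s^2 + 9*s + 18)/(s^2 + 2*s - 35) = (s^2 + 9*s + 18)/(s^2 + 2*s - 35)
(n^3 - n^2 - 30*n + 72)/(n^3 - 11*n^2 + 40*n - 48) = (n + 6)/(n - 4)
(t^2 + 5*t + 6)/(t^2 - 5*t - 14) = (t + 3)/(t - 7)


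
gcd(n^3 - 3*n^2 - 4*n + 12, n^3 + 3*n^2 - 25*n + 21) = n - 3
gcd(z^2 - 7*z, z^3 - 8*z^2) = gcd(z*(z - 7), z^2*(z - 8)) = z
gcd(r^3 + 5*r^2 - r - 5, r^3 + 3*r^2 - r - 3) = r^2 - 1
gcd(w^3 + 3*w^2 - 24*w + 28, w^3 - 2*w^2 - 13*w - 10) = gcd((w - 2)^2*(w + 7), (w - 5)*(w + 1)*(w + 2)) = 1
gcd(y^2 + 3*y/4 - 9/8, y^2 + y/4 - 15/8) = y + 3/2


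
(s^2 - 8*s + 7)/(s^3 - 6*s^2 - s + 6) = (s - 7)/(s^2 - 5*s - 6)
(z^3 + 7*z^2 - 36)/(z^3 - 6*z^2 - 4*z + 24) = (z^2 + 9*z + 18)/(z^2 - 4*z - 12)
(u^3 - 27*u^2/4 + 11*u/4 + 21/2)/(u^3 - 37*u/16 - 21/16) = 4*(u - 6)/(4*u + 3)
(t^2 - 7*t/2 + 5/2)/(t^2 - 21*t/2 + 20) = (t - 1)/(t - 8)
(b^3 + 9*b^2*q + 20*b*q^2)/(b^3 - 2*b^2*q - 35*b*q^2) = (-b - 4*q)/(-b + 7*q)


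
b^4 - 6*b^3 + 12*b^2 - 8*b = b*(b - 2)^3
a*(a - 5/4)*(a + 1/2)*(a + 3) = a^4 + 9*a^3/4 - 23*a^2/8 - 15*a/8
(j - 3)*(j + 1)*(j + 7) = j^3 + 5*j^2 - 17*j - 21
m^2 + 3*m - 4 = (m - 1)*(m + 4)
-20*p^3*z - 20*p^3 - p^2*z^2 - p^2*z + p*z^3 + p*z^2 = (-5*p + z)*(4*p + z)*(p*z + p)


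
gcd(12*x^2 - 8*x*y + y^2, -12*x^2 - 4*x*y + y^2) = 6*x - y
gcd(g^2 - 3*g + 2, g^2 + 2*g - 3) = g - 1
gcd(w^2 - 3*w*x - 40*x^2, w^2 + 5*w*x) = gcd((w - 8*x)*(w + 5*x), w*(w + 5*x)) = w + 5*x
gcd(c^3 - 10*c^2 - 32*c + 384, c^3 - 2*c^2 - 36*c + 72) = c + 6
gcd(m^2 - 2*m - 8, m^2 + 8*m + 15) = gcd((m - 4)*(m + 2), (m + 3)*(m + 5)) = 1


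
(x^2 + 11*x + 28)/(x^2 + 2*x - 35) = (x + 4)/(x - 5)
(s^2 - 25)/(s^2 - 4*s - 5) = (s + 5)/(s + 1)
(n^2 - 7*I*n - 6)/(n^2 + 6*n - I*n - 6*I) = (n - 6*I)/(n + 6)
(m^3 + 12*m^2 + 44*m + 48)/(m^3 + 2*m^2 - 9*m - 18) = (m^2 + 10*m + 24)/(m^2 - 9)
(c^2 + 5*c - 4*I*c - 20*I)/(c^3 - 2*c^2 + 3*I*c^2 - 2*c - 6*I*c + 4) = (c^2 + c*(5 - 4*I) - 20*I)/(c^3 + c^2*(-2 + 3*I) + c*(-2 - 6*I) + 4)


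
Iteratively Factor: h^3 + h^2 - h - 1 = (h + 1)*(h^2 - 1) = (h - 1)*(h + 1)*(h + 1)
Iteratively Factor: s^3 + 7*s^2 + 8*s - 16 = (s + 4)*(s^2 + 3*s - 4) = (s + 4)^2*(s - 1)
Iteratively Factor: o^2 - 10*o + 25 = (o - 5)*(o - 5)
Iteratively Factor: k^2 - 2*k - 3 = (k + 1)*(k - 3)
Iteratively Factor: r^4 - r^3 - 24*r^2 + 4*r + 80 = (r + 2)*(r^3 - 3*r^2 - 18*r + 40) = (r - 2)*(r + 2)*(r^2 - r - 20) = (r - 2)*(r + 2)*(r + 4)*(r - 5)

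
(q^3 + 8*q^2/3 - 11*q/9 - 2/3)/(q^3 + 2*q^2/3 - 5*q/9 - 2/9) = (q + 3)/(q + 1)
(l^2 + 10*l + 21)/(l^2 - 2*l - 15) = (l + 7)/(l - 5)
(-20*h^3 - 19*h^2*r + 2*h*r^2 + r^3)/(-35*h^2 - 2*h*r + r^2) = (-4*h^2 - 3*h*r + r^2)/(-7*h + r)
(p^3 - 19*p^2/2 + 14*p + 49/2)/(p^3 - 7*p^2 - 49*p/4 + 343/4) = 2*(p + 1)/(2*p + 7)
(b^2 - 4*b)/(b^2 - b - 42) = b*(4 - b)/(-b^2 + b + 42)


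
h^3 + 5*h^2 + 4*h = h*(h + 1)*(h + 4)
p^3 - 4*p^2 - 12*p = p*(p - 6)*(p + 2)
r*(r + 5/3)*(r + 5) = r^3 + 20*r^2/3 + 25*r/3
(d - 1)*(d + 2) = d^2 + d - 2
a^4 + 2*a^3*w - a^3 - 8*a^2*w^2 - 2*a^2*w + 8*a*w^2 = a*(a - 1)*(a - 2*w)*(a + 4*w)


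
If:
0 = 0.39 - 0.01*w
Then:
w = 39.00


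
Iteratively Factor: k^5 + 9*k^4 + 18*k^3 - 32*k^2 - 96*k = (k - 2)*(k^4 + 11*k^3 + 40*k^2 + 48*k) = (k - 2)*(k + 4)*(k^3 + 7*k^2 + 12*k) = (k - 2)*(k + 4)^2*(k^2 + 3*k) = (k - 2)*(k + 3)*(k + 4)^2*(k)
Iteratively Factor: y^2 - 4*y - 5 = (y - 5)*(y + 1)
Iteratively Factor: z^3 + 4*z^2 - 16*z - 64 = (z + 4)*(z^2 - 16) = (z + 4)^2*(z - 4)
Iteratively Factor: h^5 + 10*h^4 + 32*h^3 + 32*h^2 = (h + 4)*(h^4 + 6*h^3 + 8*h^2) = (h + 4)^2*(h^3 + 2*h^2) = (h + 2)*(h + 4)^2*(h^2) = h*(h + 2)*(h + 4)^2*(h)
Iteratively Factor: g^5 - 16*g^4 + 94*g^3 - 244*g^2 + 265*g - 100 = (g - 1)*(g^4 - 15*g^3 + 79*g^2 - 165*g + 100) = (g - 5)*(g - 1)*(g^3 - 10*g^2 + 29*g - 20) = (g - 5)^2*(g - 1)*(g^2 - 5*g + 4) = (g - 5)^2*(g - 1)^2*(g - 4)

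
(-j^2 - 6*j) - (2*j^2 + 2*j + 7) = -3*j^2 - 8*j - 7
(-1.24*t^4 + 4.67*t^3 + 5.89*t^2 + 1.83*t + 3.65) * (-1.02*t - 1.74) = 1.2648*t^5 - 2.6058*t^4 - 14.1336*t^3 - 12.1152*t^2 - 6.9072*t - 6.351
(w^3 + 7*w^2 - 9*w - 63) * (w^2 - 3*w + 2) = w^5 + 4*w^4 - 28*w^3 - 22*w^2 + 171*w - 126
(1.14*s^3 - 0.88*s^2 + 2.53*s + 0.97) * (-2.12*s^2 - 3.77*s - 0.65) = -2.4168*s^5 - 2.4322*s^4 - 2.787*s^3 - 11.0225*s^2 - 5.3014*s - 0.6305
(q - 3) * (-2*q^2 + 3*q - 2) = -2*q^3 + 9*q^2 - 11*q + 6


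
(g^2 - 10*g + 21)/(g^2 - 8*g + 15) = (g - 7)/(g - 5)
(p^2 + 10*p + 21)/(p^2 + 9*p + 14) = (p + 3)/(p + 2)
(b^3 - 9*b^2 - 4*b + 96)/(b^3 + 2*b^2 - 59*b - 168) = (b - 4)/(b + 7)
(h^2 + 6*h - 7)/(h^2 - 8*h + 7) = (h + 7)/(h - 7)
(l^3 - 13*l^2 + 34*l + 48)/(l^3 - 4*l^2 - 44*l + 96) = (l^2 - 5*l - 6)/(l^2 + 4*l - 12)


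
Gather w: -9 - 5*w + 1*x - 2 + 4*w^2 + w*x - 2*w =4*w^2 + w*(x - 7) + x - 11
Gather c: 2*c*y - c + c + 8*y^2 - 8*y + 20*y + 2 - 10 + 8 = 2*c*y + 8*y^2 + 12*y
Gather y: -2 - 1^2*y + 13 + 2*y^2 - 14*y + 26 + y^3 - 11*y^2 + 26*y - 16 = y^3 - 9*y^2 + 11*y + 21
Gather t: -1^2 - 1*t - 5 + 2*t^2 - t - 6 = 2*t^2 - 2*t - 12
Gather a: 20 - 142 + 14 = -108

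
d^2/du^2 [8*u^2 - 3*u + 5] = 16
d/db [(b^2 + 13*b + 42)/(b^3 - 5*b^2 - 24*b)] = (-b^4 - 26*b^3 - 85*b^2 + 420*b + 1008)/(b^2*(b^4 - 10*b^3 - 23*b^2 + 240*b + 576))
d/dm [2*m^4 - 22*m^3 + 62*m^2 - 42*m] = 8*m^3 - 66*m^2 + 124*m - 42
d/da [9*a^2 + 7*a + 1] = 18*a + 7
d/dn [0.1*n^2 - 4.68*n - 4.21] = 0.2*n - 4.68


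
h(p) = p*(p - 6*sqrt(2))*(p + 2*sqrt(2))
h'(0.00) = -24.00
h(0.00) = 0.00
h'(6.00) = 16.12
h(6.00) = -131.65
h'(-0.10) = -22.84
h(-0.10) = 2.34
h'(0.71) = -30.52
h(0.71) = -19.53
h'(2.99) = -31.01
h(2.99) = -95.60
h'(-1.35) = -3.26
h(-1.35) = 19.63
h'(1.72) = -34.58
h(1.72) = -52.93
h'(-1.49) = -0.48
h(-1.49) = 19.89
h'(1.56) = -34.35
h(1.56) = -47.41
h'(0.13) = -25.42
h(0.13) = -3.21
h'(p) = p*(p - 6*sqrt(2)) + p*(p + 2*sqrt(2)) + (p - 6*sqrt(2))*(p + 2*sqrt(2))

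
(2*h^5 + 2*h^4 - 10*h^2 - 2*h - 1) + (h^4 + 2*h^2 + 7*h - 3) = 2*h^5 + 3*h^4 - 8*h^2 + 5*h - 4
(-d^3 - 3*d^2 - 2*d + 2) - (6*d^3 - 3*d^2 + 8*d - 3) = -7*d^3 - 10*d + 5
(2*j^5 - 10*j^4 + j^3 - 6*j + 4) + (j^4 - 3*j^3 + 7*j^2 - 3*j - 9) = 2*j^5 - 9*j^4 - 2*j^3 + 7*j^2 - 9*j - 5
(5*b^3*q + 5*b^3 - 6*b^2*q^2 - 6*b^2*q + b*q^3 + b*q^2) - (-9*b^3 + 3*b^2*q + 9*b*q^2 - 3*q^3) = 5*b^3*q + 14*b^3 - 6*b^2*q^2 - 9*b^2*q + b*q^3 - 8*b*q^2 + 3*q^3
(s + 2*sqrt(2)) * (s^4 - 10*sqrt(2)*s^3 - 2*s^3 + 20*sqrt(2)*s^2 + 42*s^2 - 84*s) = s^5 - 8*sqrt(2)*s^4 - 2*s^4 + 2*s^3 + 16*sqrt(2)*s^3 - 4*s^2 + 84*sqrt(2)*s^2 - 168*sqrt(2)*s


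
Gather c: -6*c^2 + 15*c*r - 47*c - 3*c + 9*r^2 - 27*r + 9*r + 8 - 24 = -6*c^2 + c*(15*r - 50) + 9*r^2 - 18*r - 16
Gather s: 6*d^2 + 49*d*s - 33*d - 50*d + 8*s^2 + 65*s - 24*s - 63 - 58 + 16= 6*d^2 - 83*d + 8*s^2 + s*(49*d + 41) - 105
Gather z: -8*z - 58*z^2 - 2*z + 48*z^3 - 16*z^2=48*z^3 - 74*z^2 - 10*z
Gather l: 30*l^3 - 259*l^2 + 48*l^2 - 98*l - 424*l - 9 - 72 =30*l^3 - 211*l^2 - 522*l - 81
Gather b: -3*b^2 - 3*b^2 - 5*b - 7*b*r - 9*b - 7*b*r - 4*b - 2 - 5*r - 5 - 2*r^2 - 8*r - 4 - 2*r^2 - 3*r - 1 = -6*b^2 + b*(-14*r - 18) - 4*r^2 - 16*r - 12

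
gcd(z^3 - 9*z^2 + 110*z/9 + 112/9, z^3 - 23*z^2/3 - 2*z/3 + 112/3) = z^2 - 29*z/3 + 56/3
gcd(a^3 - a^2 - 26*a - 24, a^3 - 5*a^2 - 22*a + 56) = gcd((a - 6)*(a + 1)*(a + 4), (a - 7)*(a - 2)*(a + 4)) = a + 4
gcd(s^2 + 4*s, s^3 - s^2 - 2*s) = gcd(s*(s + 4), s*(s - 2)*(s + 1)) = s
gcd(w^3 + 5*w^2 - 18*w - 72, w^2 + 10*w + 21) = w + 3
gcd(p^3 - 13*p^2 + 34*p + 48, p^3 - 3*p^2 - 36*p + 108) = p - 6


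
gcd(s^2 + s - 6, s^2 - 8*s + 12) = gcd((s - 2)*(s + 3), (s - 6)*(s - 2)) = s - 2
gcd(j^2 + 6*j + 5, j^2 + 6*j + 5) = j^2 + 6*j + 5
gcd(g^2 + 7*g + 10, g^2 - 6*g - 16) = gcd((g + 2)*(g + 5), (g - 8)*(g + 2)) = g + 2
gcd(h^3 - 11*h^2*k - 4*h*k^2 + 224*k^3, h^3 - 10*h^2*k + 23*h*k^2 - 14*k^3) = h - 7*k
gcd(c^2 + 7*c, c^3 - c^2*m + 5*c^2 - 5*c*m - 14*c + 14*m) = c + 7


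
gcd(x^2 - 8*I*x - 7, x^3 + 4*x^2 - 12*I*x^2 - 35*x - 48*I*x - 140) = x - 7*I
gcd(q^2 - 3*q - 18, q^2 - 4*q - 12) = q - 6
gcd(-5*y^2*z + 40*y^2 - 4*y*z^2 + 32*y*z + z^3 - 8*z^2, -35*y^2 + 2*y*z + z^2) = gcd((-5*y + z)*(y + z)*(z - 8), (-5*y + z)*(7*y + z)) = 5*y - z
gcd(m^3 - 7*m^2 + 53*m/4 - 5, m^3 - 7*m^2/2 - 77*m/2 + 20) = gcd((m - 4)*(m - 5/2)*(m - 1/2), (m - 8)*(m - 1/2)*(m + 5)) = m - 1/2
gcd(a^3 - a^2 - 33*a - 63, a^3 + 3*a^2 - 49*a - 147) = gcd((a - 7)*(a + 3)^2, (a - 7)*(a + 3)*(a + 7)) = a^2 - 4*a - 21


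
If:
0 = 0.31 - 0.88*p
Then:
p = 0.35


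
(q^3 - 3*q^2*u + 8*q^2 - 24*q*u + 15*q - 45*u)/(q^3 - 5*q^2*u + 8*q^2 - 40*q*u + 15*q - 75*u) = (q - 3*u)/(q - 5*u)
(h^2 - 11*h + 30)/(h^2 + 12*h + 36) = (h^2 - 11*h + 30)/(h^2 + 12*h + 36)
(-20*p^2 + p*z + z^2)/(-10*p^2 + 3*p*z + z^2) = (-4*p + z)/(-2*p + z)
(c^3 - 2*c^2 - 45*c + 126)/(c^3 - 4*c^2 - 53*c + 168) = (c - 6)/(c - 8)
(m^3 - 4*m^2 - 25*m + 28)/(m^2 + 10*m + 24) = (m^2 - 8*m + 7)/(m + 6)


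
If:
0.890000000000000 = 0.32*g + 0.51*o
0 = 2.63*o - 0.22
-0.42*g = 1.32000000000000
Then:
No Solution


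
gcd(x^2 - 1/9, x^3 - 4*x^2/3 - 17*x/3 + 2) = x - 1/3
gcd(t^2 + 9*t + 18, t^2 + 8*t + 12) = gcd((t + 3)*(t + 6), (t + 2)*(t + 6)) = t + 6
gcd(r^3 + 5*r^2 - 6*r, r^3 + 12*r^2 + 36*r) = r^2 + 6*r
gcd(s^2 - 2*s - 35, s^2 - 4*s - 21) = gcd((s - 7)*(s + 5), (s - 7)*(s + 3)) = s - 7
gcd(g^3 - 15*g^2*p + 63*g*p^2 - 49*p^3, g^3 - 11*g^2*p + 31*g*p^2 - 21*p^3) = g^2 - 8*g*p + 7*p^2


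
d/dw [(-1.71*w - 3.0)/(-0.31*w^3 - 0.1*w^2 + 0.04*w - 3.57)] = (-1.0602*w^3 - 2.961*w^2 - 0.6*w + 6.2247)/(0.0961*w^6 + 0.062*w^5 - 0.0148*w^4 + 2.2054*w^3 + 0.7156*w^2 - 0.2856*w + 12.7449)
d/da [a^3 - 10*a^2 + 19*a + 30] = 3*a^2 - 20*a + 19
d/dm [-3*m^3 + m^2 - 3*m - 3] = -9*m^2 + 2*m - 3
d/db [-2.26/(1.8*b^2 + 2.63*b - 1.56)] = (8.136*b + 5.9438)/(1.8*b^2 + 2.63*b - 1.56)^2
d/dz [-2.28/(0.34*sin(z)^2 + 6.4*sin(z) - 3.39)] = (1.5504*sin(z) + 14.592)*cos(z)/(0.34*sin(z)^2 + 6.4*sin(z) - 3.39)^2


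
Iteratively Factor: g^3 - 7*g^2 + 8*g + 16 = (g - 4)*(g^2 - 3*g - 4) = (g - 4)^2*(g + 1)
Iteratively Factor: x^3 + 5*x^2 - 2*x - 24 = (x + 3)*(x^2 + 2*x - 8) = (x + 3)*(x + 4)*(x - 2)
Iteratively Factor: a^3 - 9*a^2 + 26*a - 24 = (a - 3)*(a^2 - 6*a + 8) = (a - 3)*(a - 2)*(a - 4)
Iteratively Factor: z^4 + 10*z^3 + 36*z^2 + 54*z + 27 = (z + 3)*(z^3 + 7*z^2 + 15*z + 9) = (z + 1)*(z + 3)*(z^2 + 6*z + 9) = (z + 1)*(z + 3)^2*(z + 3)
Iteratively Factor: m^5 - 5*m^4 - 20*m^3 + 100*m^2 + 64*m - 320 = (m - 2)*(m^4 - 3*m^3 - 26*m^2 + 48*m + 160) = (m - 2)*(m + 4)*(m^3 - 7*m^2 + 2*m + 40) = (m - 2)*(m + 2)*(m + 4)*(m^2 - 9*m + 20) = (m - 4)*(m - 2)*(m + 2)*(m + 4)*(m - 5)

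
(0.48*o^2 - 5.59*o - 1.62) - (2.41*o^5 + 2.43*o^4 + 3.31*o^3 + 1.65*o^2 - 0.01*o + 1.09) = -2.41*o^5 - 2.43*o^4 - 3.31*o^3 - 1.17*o^2 - 5.58*o - 2.71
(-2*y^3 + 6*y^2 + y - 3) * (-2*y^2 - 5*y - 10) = 4*y^5 - 2*y^4 - 12*y^3 - 59*y^2 + 5*y + 30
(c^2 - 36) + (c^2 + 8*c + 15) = 2*c^2 + 8*c - 21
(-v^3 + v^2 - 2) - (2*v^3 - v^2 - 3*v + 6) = -3*v^3 + 2*v^2 + 3*v - 8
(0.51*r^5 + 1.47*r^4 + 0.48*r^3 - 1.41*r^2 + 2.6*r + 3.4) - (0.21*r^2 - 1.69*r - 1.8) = 0.51*r^5 + 1.47*r^4 + 0.48*r^3 - 1.62*r^2 + 4.29*r + 5.2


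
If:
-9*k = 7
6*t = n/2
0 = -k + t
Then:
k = -7/9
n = -28/3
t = -7/9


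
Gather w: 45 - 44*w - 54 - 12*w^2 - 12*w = -12*w^2 - 56*w - 9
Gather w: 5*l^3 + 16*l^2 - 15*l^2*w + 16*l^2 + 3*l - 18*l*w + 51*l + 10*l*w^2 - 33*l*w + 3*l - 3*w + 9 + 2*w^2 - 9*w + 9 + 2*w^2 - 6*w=5*l^3 + 32*l^2 + 57*l + w^2*(10*l + 4) + w*(-15*l^2 - 51*l - 18) + 18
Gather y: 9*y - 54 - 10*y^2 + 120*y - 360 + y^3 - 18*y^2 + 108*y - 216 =y^3 - 28*y^2 + 237*y - 630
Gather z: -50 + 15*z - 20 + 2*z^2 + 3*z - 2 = 2*z^2 + 18*z - 72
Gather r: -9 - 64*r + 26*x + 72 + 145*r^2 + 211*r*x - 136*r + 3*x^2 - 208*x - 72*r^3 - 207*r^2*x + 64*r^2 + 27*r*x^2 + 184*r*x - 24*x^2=-72*r^3 + r^2*(209 - 207*x) + r*(27*x^2 + 395*x - 200) - 21*x^2 - 182*x + 63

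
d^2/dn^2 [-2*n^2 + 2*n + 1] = -4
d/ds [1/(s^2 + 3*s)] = (-2*s - 3)/(s^2*(s + 3)^2)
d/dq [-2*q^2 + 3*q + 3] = 3 - 4*q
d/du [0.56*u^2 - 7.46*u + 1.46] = 1.12*u - 7.46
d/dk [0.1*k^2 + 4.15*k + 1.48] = 0.2*k + 4.15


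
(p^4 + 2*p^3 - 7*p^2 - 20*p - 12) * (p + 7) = p^5 + 9*p^4 + 7*p^3 - 69*p^2 - 152*p - 84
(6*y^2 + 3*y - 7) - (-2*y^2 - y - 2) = 8*y^2 + 4*y - 5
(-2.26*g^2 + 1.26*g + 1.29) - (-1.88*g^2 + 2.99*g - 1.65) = -0.38*g^2 - 1.73*g + 2.94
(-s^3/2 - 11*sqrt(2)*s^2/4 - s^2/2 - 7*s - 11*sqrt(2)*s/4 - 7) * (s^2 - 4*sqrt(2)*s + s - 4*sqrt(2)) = -s^5/2 - 3*sqrt(2)*s^4/4 - s^4 - 3*sqrt(2)*s^3/2 + 29*s^3/2 + 30*s^2 + 109*sqrt(2)*s^2/4 + 15*s + 56*sqrt(2)*s + 28*sqrt(2)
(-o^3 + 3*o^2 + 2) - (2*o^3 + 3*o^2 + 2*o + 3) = -3*o^3 - 2*o - 1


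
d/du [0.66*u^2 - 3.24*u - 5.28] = 1.32*u - 3.24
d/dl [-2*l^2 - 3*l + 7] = -4*l - 3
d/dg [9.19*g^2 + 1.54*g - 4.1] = 18.38*g + 1.54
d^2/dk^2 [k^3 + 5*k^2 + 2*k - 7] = 6*k + 10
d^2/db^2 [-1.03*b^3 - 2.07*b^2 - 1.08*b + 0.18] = -6.18*b - 4.14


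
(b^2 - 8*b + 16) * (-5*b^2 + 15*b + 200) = -5*b^4 + 55*b^3 - 1360*b + 3200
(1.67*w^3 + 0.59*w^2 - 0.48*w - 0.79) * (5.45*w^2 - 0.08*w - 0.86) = 9.1015*w^5 + 3.0819*w^4 - 4.0994*w^3 - 4.7745*w^2 + 0.476*w + 0.6794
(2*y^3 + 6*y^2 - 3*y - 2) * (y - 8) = 2*y^4 - 10*y^3 - 51*y^2 + 22*y + 16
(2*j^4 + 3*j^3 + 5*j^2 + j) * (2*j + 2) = 4*j^5 + 10*j^4 + 16*j^3 + 12*j^2 + 2*j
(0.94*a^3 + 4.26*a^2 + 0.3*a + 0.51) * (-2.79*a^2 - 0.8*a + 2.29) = -2.6226*a^5 - 12.6374*a^4 - 2.0924*a^3 + 8.0925*a^2 + 0.279*a + 1.1679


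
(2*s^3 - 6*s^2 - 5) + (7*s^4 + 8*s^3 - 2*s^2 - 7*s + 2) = 7*s^4 + 10*s^3 - 8*s^2 - 7*s - 3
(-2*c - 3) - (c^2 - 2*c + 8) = -c^2 - 11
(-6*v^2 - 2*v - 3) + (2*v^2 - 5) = -4*v^2 - 2*v - 8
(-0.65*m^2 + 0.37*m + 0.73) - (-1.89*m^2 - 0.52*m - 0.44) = 1.24*m^2 + 0.89*m + 1.17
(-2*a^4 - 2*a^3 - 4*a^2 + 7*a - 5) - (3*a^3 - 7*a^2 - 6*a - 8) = -2*a^4 - 5*a^3 + 3*a^2 + 13*a + 3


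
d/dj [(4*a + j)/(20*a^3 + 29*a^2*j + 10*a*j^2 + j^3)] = 2*(-3*a - j)/(25*a^4 + 60*a^3*j + 46*a^2*j^2 + 12*a*j^3 + j^4)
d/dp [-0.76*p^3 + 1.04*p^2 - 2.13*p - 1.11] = -2.28*p^2 + 2.08*p - 2.13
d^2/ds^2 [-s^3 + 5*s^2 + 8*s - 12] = 10 - 6*s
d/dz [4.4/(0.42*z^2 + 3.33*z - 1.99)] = (-3.696*z - 14.652)/(0.42*z^2 + 3.33*z - 1.99)^2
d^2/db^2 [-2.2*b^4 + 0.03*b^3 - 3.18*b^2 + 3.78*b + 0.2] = -26.4*b^2 + 0.18*b - 6.36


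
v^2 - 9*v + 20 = (v - 5)*(v - 4)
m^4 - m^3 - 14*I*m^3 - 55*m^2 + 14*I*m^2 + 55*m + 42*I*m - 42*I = (m - 1)*(m - 7*I)*(m - 6*I)*(m - I)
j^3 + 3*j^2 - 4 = (j - 1)*(j + 2)^2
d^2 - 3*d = d*(d - 3)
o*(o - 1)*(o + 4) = o^3 + 3*o^2 - 4*o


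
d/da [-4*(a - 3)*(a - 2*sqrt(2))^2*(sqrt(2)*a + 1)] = -16*sqrt(2)*a^3 + 36*sqrt(2)*a^2 + 84*a^2 - 168*a - 32*sqrt(2)*a - 32 + 48*sqrt(2)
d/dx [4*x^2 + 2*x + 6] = 8*x + 2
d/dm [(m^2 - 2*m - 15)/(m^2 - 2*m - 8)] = 14*(m - 1)/(m^4 - 4*m^3 - 12*m^2 + 32*m + 64)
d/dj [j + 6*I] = 1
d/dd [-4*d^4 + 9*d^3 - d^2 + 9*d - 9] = -16*d^3 + 27*d^2 - 2*d + 9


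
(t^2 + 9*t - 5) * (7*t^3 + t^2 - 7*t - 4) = 7*t^5 + 64*t^4 - 33*t^3 - 72*t^2 - t + 20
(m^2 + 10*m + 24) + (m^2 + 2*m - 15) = 2*m^2 + 12*m + 9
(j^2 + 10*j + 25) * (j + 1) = j^3 + 11*j^2 + 35*j + 25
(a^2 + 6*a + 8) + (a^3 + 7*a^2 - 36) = a^3 + 8*a^2 + 6*a - 28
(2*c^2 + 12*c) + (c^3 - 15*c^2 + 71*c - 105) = c^3 - 13*c^2 + 83*c - 105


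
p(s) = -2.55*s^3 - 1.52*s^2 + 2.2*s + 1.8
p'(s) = -7.65*s^2 - 3.04*s + 2.2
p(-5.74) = 421.35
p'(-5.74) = -232.40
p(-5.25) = 317.35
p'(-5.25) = -192.69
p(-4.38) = 177.27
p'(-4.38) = -131.25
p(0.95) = 0.33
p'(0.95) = -7.59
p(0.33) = 2.27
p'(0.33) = 0.36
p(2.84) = -62.62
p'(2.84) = -68.14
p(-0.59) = 0.50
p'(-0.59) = 1.33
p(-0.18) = 1.37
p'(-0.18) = 2.50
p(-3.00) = 50.37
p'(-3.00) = -57.53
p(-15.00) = 8233.05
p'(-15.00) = -1673.45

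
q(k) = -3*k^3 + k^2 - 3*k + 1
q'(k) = -9*k^2 + 2*k - 3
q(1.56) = -12.64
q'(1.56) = -21.78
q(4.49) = -263.87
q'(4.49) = -175.46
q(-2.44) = 57.85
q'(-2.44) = -61.46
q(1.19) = -6.21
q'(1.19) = -13.36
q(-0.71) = 4.71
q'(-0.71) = -8.96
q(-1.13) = 10.00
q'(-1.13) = -16.75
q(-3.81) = 192.87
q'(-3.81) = -141.26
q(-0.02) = 1.06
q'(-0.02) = -3.04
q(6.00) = -629.00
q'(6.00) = -315.00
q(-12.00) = 5365.00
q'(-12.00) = -1323.00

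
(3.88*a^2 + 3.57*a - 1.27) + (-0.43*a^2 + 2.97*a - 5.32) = 3.45*a^2 + 6.54*a - 6.59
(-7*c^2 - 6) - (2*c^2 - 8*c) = -9*c^2 + 8*c - 6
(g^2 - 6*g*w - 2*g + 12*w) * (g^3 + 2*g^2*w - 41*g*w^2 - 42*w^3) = g^5 - 4*g^4*w - 2*g^4 - 53*g^3*w^2 + 8*g^3*w + 204*g^2*w^3 + 106*g^2*w^2 + 252*g*w^4 - 408*g*w^3 - 504*w^4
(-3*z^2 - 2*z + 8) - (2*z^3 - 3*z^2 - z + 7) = -2*z^3 - z + 1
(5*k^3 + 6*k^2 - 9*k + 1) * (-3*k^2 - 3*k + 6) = -15*k^5 - 33*k^4 + 39*k^3 + 60*k^2 - 57*k + 6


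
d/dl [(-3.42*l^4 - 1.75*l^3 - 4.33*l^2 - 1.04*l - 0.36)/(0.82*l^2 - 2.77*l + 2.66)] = (-5.6088*l^5 + 26.9852*l^4 - 26.6938*l^3 - 1.1181*l^2 - 22.4452*l - 3.7636)/(0.6724*l^4 - 4.5428*l^3 + 12.0353*l^2 - 14.7364*l + 7.0756)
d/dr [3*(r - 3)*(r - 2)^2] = 3*(r - 2)*(3*r - 8)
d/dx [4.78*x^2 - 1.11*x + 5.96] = 9.56*x - 1.11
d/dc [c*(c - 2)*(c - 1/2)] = 3*c^2 - 5*c + 1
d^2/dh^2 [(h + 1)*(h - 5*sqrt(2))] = 2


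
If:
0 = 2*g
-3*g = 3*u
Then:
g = 0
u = 0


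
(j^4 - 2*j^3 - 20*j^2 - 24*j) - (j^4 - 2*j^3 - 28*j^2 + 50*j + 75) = 8*j^2 - 74*j - 75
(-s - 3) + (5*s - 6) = 4*s - 9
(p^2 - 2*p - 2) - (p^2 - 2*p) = -2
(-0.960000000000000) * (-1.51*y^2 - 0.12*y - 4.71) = 1.4496*y^2 + 0.1152*y + 4.5216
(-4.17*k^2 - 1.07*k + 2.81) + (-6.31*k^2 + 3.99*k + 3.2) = -10.48*k^2 + 2.92*k + 6.01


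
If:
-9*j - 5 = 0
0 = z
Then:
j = -5/9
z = 0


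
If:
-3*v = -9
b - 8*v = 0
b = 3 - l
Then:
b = 24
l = -21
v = 3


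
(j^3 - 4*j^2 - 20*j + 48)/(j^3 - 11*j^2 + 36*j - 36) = (j + 4)/(j - 3)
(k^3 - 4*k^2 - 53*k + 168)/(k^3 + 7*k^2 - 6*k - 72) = (k^2 - k - 56)/(k^2 + 10*k + 24)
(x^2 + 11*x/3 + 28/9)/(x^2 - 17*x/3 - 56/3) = (x + 4/3)/(x - 8)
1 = 1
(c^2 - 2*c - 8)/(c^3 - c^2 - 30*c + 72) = (c + 2)/(c^2 + 3*c - 18)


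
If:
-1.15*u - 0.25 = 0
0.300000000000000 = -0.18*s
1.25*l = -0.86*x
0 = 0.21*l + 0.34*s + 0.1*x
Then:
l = 8.76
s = -1.67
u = -0.22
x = -12.74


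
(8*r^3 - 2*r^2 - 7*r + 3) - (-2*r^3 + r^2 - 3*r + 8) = 10*r^3 - 3*r^2 - 4*r - 5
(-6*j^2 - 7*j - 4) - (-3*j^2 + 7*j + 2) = -3*j^2 - 14*j - 6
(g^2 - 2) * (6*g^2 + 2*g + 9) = 6*g^4 + 2*g^3 - 3*g^2 - 4*g - 18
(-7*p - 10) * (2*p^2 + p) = -14*p^3 - 27*p^2 - 10*p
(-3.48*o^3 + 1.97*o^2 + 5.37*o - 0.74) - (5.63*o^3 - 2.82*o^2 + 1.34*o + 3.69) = -9.11*o^3 + 4.79*o^2 + 4.03*o - 4.43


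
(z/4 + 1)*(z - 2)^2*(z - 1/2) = z^4/4 - z^3/8 - 3*z^2 + 11*z/2 - 2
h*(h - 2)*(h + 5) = h^3 + 3*h^2 - 10*h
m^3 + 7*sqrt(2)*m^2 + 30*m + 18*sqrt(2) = (m + sqrt(2))*(m + 3*sqrt(2))^2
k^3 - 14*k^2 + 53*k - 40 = (k - 8)*(k - 5)*(k - 1)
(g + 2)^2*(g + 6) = g^3 + 10*g^2 + 28*g + 24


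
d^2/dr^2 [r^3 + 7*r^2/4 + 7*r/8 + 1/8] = 6*r + 7/2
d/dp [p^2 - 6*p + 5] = 2*p - 6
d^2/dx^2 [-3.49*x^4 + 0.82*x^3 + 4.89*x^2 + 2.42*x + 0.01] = -41.88*x^2 + 4.92*x + 9.78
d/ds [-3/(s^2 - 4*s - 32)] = 6*(s - 2)/(-s^2 + 4*s + 32)^2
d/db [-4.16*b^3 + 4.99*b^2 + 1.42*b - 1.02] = -12.48*b^2 + 9.98*b + 1.42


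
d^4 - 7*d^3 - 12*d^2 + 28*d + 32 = (d - 8)*(d - 2)*(d + 1)*(d + 2)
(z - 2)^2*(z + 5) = z^3 + z^2 - 16*z + 20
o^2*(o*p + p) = o^3*p + o^2*p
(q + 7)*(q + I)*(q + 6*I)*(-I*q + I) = -I*q^4 + 7*q^3 - 6*I*q^3 + 42*q^2 + 13*I*q^2 - 49*q + 36*I*q - 42*I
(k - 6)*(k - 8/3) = k^2 - 26*k/3 + 16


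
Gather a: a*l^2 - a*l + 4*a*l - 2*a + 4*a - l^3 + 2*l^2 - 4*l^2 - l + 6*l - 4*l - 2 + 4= a*(l^2 + 3*l + 2) - l^3 - 2*l^2 + l + 2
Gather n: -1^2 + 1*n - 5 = n - 6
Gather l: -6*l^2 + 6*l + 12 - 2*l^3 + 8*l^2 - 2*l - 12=-2*l^3 + 2*l^2 + 4*l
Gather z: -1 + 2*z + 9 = 2*z + 8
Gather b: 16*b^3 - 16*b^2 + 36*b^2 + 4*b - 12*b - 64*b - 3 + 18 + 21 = 16*b^3 + 20*b^2 - 72*b + 36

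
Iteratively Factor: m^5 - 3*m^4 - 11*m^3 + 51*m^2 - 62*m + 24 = (m - 2)*(m^4 - m^3 - 13*m^2 + 25*m - 12) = (m - 3)*(m - 2)*(m^3 + 2*m^2 - 7*m + 4) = (m - 3)*(m - 2)*(m - 1)*(m^2 + 3*m - 4) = (m - 3)*(m - 2)*(m - 1)*(m + 4)*(m - 1)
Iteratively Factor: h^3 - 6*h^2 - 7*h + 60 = (h + 3)*(h^2 - 9*h + 20) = (h - 4)*(h + 3)*(h - 5)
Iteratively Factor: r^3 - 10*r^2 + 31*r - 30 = (r - 3)*(r^2 - 7*r + 10) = (r - 5)*(r - 3)*(r - 2)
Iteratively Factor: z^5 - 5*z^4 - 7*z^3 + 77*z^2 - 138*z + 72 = (z - 3)*(z^4 - 2*z^3 - 13*z^2 + 38*z - 24) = (z - 3)^2*(z^3 + z^2 - 10*z + 8) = (z - 3)^2*(z + 4)*(z^2 - 3*z + 2) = (z - 3)^2*(z - 2)*(z + 4)*(z - 1)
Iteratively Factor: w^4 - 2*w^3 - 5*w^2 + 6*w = (w + 2)*(w^3 - 4*w^2 + 3*w) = (w - 3)*(w + 2)*(w^2 - w) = w*(w - 3)*(w + 2)*(w - 1)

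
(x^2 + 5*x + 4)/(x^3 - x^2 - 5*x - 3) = (x + 4)/(x^2 - 2*x - 3)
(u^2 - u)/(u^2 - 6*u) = (u - 1)/(u - 6)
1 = 1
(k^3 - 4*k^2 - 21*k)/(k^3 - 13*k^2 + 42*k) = (k + 3)/(k - 6)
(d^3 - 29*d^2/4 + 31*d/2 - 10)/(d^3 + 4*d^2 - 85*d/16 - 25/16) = 4*(d^2 - 6*d + 8)/(4*d^2 + 21*d + 5)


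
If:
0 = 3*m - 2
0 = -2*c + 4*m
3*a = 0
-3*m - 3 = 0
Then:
No Solution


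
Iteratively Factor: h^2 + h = (h + 1)*(h)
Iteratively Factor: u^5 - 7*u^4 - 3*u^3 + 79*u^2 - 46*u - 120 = (u - 2)*(u^4 - 5*u^3 - 13*u^2 + 53*u + 60) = (u - 2)*(u + 1)*(u^3 - 6*u^2 - 7*u + 60) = (u - 2)*(u + 1)*(u + 3)*(u^2 - 9*u + 20) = (u - 5)*(u - 2)*(u + 1)*(u + 3)*(u - 4)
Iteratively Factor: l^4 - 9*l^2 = (l - 3)*(l^3 + 3*l^2) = (l - 3)*(l + 3)*(l^2) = l*(l - 3)*(l + 3)*(l)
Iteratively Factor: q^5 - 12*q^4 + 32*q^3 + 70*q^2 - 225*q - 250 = (q + 1)*(q^4 - 13*q^3 + 45*q^2 + 25*q - 250) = (q - 5)*(q + 1)*(q^3 - 8*q^2 + 5*q + 50) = (q - 5)^2*(q + 1)*(q^2 - 3*q - 10) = (q - 5)^2*(q + 1)*(q + 2)*(q - 5)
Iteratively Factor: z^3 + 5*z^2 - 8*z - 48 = (z + 4)*(z^2 + z - 12) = (z + 4)^2*(z - 3)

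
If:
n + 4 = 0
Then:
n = -4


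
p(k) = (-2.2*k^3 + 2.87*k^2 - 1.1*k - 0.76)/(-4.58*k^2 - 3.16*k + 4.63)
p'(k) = (9.16*k + 3.16)*(-2.2*k^3 + 2.87*k^2 - 1.1*k - 0.76)/(-4.58*k^2 - 3.16*k + 4.63)^2 + (-6.6*k^2 + 5.74*k - 1.1)/(-4.58*k^2 - 3.16*k + 4.63)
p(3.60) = 1.06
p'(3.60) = 0.42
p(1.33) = 0.30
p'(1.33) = 0.06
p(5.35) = 1.82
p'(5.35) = 0.45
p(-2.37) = -3.47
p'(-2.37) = -0.93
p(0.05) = -0.18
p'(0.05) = -0.33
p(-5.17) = -3.80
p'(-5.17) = 0.39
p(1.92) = 0.43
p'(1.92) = 0.30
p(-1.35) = 20.71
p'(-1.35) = -385.33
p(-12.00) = -6.85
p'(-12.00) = 0.47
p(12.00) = 4.91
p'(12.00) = 0.47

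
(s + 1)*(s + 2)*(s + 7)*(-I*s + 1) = -I*s^4 + s^3 - 10*I*s^3 + 10*s^2 - 23*I*s^2 + 23*s - 14*I*s + 14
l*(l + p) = l^2 + l*p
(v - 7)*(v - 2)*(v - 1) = v^3 - 10*v^2 + 23*v - 14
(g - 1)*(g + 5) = g^2 + 4*g - 5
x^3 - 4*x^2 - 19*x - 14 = (x - 7)*(x + 1)*(x + 2)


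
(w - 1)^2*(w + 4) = w^3 + 2*w^2 - 7*w + 4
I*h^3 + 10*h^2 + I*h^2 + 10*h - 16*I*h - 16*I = (h - 8*I)*(h - 2*I)*(I*h + I)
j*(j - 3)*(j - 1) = j^3 - 4*j^2 + 3*j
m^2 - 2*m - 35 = (m - 7)*(m + 5)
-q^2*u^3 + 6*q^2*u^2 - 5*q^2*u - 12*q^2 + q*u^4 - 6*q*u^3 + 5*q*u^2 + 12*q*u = (-q + u)*(u - 4)*(u - 3)*(q*u + q)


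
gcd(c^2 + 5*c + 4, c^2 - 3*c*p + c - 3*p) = c + 1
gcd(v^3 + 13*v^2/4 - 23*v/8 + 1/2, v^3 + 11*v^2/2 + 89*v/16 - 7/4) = v^2 + 15*v/4 - 1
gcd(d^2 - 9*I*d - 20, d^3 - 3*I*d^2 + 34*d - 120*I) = d^2 - 9*I*d - 20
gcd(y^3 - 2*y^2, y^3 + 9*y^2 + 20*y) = y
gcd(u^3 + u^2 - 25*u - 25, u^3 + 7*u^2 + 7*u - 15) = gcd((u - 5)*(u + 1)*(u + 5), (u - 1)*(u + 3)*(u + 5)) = u + 5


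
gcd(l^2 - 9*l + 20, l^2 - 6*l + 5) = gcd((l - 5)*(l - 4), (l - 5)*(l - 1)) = l - 5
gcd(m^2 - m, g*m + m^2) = m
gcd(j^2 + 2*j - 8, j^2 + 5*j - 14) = j - 2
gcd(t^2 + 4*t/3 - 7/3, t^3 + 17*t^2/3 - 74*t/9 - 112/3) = t + 7/3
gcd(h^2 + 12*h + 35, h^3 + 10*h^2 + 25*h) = h + 5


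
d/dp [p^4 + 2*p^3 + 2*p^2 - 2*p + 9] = 4*p^3 + 6*p^2 + 4*p - 2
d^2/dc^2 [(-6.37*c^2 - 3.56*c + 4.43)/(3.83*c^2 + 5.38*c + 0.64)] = (158.070228*c^3 + 483.584226*c^2 + 600.049164*c + 254.027032)/(56.181887*c^6 + 236.756046*c^5 + 360.735444*c^4 + 234.845608*c^3 + 60.279552*c^2 + 6.610944*c + 0.262144)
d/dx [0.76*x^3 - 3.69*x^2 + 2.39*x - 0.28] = 2.28*x^2 - 7.38*x + 2.39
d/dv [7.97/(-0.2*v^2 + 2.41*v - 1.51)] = (3.188*v - 19.2077)/(0.2*v^2 - 2.41*v + 1.51)^2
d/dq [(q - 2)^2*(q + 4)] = 3*q^2 - 12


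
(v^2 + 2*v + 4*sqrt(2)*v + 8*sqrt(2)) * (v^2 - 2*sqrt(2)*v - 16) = v^4 + 2*v^3 + 2*sqrt(2)*v^3 - 32*v^2 + 4*sqrt(2)*v^2 - 64*sqrt(2)*v - 64*v - 128*sqrt(2)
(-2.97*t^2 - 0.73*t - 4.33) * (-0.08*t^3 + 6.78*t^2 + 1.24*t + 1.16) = 0.2376*t^5 - 20.0782*t^4 - 8.2858*t^3 - 33.7078*t^2 - 6.216*t - 5.0228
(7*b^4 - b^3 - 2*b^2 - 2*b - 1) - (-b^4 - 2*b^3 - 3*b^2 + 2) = 8*b^4 + b^3 + b^2 - 2*b - 3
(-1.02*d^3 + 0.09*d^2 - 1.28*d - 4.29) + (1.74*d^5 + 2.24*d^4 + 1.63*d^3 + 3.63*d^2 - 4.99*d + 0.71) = 1.74*d^5 + 2.24*d^4 + 0.61*d^3 + 3.72*d^2 - 6.27*d - 3.58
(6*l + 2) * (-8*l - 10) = -48*l^2 - 76*l - 20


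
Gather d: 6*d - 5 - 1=6*d - 6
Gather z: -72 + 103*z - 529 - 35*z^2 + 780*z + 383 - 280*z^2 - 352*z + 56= -315*z^2 + 531*z - 162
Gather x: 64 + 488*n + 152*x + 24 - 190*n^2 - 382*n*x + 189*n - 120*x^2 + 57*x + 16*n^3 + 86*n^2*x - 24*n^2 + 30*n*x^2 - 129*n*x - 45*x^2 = 16*n^3 - 214*n^2 + 677*n + x^2*(30*n - 165) + x*(86*n^2 - 511*n + 209) + 88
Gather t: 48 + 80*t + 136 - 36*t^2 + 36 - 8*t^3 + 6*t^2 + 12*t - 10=-8*t^3 - 30*t^2 + 92*t + 210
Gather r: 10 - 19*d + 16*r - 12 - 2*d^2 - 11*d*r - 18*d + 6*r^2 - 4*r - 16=-2*d^2 - 37*d + 6*r^2 + r*(12 - 11*d) - 18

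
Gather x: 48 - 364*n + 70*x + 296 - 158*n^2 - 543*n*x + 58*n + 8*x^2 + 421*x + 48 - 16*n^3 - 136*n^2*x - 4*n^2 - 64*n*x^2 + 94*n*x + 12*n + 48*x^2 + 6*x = -16*n^3 - 162*n^2 - 294*n + x^2*(56 - 64*n) + x*(-136*n^2 - 449*n + 497) + 392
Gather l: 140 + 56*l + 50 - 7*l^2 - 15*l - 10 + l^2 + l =-6*l^2 + 42*l + 180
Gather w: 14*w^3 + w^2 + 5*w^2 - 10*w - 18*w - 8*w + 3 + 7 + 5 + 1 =14*w^3 + 6*w^2 - 36*w + 16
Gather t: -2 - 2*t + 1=-2*t - 1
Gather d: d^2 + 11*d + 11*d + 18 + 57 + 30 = d^2 + 22*d + 105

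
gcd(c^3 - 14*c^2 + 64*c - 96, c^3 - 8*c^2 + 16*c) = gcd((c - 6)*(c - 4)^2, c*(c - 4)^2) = c^2 - 8*c + 16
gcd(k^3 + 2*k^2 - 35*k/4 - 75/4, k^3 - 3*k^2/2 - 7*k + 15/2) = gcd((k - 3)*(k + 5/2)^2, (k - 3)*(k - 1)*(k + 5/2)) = k^2 - k/2 - 15/2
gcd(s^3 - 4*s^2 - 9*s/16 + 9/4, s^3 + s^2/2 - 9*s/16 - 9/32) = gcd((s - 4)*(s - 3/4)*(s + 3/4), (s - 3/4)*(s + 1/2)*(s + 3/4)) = s^2 - 9/16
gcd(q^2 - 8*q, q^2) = q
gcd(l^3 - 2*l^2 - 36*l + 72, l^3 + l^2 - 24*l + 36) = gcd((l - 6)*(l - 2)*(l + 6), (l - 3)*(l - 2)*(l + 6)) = l^2 + 4*l - 12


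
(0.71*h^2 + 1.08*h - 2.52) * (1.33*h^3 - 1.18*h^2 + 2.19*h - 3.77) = 0.9443*h^5 + 0.5986*h^4 - 3.0711*h^3 + 2.6621*h^2 - 9.5904*h + 9.5004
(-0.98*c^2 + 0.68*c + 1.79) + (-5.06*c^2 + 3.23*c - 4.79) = -6.04*c^2 + 3.91*c - 3.0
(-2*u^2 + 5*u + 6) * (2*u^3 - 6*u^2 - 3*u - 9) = -4*u^5 + 22*u^4 - 12*u^3 - 33*u^2 - 63*u - 54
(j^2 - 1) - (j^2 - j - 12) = j + 11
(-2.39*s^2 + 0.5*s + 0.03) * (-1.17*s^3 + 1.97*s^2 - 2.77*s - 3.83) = 2.7963*s^5 - 5.2933*s^4 + 7.5702*s^3 + 7.8278*s^2 - 1.9981*s - 0.1149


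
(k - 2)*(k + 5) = k^2 + 3*k - 10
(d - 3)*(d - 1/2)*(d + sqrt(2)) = d^3 - 7*d^2/2 + sqrt(2)*d^2 - 7*sqrt(2)*d/2 + 3*d/2 + 3*sqrt(2)/2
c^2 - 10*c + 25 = (c - 5)^2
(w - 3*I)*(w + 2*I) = w^2 - I*w + 6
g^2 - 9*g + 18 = (g - 6)*(g - 3)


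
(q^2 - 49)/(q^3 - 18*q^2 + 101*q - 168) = (q + 7)/(q^2 - 11*q + 24)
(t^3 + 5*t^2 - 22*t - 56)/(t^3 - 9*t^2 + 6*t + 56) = (t + 7)/(t - 7)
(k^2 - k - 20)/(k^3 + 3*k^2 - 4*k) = (k - 5)/(k*(k - 1))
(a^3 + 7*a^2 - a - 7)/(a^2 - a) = a + 8 + 7/a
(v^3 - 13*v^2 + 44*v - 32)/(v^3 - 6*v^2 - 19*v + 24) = (v - 4)/(v + 3)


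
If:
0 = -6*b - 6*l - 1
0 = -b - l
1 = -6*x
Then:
No Solution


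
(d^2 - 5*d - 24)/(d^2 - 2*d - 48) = (d + 3)/(d + 6)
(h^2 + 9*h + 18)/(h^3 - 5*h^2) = (h^2 + 9*h + 18)/(h^2*(h - 5))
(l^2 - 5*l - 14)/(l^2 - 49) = (l + 2)/(l + 7)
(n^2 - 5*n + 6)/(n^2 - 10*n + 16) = (n - 3)/(n - 8)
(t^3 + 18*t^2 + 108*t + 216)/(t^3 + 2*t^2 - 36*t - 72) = (t^2 + 12*t + 36)/(t^2 - 4*t - 12)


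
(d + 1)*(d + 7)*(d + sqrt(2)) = d^3 + sqrt(2)*d^2 + 8*d^2 + 7*d + 8*sqrt(2)*d + 7*sqrt(2)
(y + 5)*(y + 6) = y^2 + 11*y + 30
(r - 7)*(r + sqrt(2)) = r^2 - 7*r + sqrt(2)*r - 7*sqrt(2)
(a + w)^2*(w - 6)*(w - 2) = a^2*w^2 - 8*a^2*w + 12*a^2 + 2*a*w^3 - 16*a*w^2 + 24*a*w + w^4 - 8*w^3 + 12*w^2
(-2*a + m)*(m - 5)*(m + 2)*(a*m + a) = -2*a^2*m^3 + 4*a^2*m^2 + 26*a^2*m + 20*a^2 + a*m^4 - 2*a*m^3 - 13*a*m^2 - 10*a*m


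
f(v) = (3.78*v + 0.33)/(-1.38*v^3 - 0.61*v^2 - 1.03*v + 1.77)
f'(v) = (3.78*v + 0.33)*(4.14*v^2 + 1.22*v + 1.03)/(-1.38*v^3 - 0.61*v^2 - 1.03*v + 1.77)^2 + 3.78/(-1.38*v^3 - 0.61*v^2 - 1.03*v + 1.77)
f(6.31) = -0.06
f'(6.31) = 0.02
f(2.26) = -0.45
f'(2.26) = 0.38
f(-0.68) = -0.85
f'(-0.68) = 0.75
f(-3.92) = -0.18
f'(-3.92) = -0.09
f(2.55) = -0.36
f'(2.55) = 0.27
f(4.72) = -0.11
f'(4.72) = 0.05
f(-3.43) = -0.23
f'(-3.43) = -0.13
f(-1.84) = -0.65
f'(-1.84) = -0.45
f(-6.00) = -0.08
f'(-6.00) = -0.03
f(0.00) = 0.19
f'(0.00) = 2.24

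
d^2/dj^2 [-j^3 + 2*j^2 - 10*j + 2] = 4 - 6*j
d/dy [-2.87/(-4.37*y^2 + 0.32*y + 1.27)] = (0.9184 - 25.0838*y)/(-4.37*y^2 + 0.32*y + 1.27)^2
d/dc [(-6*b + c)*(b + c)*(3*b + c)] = -21*b^2 - 4*b*c + 3*c^2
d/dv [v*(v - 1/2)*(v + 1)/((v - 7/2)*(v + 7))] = (4*v^4 + 28*v^3 - 285*v^2 - 98*v + 49)/(4*v^4 + 28*v^3 - 147*v^2 - 686*v + 2401)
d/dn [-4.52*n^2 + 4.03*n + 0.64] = 4.03 - 9.04*n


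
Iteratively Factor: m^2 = (m)*(m)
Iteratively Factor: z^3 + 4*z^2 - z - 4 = (z + 4)*(z^2 - 1) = (z - 1)*(z + 4)*(z + 1)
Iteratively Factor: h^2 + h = (h + 1)*(h)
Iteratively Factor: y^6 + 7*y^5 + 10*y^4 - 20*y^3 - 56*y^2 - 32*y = (y)*(y^5 + 7*y^4 + 10*y^3 - 20*y^2 - 56*y - 32) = y*(y - 2)*(y^4 + 9*y^3 + 28*y^2 + 36*y + 16) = y*(y - 2)*(y + 2)*(y^3 + 7*y^2 + 14*y + 8) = y*(y - 2)*(y + 1)*(y + 2)*(y^2 + 6*y + 8) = y*(y - 2)*(y + 1)*(y + 2)^2*(y + 4)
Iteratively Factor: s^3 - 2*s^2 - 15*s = (s - 5)*(s^2 + 3*s) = (s - 5)*(s + 3)*(s)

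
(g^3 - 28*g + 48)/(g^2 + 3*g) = (g^3 - 28*g + 48)/(g*(g + 3))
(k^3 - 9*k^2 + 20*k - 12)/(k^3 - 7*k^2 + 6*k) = (k - 2)/k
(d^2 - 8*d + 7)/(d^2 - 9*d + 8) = (d - 7)/(d - 8)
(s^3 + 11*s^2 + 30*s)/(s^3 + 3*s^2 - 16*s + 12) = s*(s + 5)/(s^2 - 3*s + 2)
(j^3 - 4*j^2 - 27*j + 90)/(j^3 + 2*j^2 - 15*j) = (j - 6)/j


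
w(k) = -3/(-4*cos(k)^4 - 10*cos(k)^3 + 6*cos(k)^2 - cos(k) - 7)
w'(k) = -3*(-16*sin(k)*cos(k)^3 - 30*sin(k)*cos(k)^2 + 12*sin(k)*cos(k) - sin(k))/(-4*cos(k)^4 - 10*cos(k)^3 + 6*cos(k)^2 - cos(k) - 7)^2 = 3*(15*cos(2*k) + 4*cos(3*k) + 16)*sin(k)/(4*cos(k)^4 + 10*cos(k)^3 - 6*cos(k)^2 + cos(k) + 7)^2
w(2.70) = -0.85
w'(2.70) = 2.53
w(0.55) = 0.25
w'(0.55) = 0.25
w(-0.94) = 0.37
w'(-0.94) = -0.29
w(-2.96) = -0.54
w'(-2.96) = -0.47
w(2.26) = 1.49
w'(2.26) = 9.44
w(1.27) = 0.42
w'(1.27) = 0.03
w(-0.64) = 0.28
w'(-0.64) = -0.29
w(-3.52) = -0.72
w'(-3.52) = 1.62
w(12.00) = 0.26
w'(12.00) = -0.26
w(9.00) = -0.81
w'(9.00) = 2.23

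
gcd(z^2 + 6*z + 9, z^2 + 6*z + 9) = z^2 + 6*z + 9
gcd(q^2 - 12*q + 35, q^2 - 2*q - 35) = q - 7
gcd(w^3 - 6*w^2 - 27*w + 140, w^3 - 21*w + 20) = w^2 + w - 20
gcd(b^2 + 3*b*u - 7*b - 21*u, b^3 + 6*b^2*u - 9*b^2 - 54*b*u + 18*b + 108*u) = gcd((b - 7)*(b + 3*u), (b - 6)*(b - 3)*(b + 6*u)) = 1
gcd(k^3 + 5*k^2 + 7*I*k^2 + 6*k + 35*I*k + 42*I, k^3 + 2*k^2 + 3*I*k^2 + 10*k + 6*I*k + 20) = k + 2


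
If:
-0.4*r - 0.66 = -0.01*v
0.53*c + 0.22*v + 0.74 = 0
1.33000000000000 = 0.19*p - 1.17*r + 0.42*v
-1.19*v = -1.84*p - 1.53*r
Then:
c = -0.69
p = 0.31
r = -1.69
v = -1.69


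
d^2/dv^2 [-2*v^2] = -4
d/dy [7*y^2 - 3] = 14*y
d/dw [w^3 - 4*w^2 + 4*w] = 3*w^2 - 8*w + 4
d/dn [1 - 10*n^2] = -20*n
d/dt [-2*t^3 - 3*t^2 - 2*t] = -6*t^2 - 6*t - 2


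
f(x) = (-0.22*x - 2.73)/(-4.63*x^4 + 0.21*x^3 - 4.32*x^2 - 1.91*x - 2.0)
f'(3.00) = -0.01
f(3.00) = 0.01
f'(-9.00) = 0.00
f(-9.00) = 0.00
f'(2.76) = -0.01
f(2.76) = 0.01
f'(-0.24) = 0.49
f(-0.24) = 1.48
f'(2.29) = -0.03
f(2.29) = 0.02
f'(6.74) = -0.00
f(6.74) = 0.00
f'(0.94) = -0.58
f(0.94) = 0.27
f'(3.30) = -0.01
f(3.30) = 0.01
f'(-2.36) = 0.02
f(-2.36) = 0.01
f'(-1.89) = 0.06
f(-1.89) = 0.03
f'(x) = (-0.22*x - 2.73)*(18.52*x^3 - 0.63*x^2 + 8.64*x + 1.91)/(-4.63*x^4 + 0.21*x^3 - 4.32*x^2 - 1.91*x - 2.0)^2 - 0.22/(-4.63*x^4 + 0.21*x^3 - 4.32*x^2 - 1.91*x - 2.0)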